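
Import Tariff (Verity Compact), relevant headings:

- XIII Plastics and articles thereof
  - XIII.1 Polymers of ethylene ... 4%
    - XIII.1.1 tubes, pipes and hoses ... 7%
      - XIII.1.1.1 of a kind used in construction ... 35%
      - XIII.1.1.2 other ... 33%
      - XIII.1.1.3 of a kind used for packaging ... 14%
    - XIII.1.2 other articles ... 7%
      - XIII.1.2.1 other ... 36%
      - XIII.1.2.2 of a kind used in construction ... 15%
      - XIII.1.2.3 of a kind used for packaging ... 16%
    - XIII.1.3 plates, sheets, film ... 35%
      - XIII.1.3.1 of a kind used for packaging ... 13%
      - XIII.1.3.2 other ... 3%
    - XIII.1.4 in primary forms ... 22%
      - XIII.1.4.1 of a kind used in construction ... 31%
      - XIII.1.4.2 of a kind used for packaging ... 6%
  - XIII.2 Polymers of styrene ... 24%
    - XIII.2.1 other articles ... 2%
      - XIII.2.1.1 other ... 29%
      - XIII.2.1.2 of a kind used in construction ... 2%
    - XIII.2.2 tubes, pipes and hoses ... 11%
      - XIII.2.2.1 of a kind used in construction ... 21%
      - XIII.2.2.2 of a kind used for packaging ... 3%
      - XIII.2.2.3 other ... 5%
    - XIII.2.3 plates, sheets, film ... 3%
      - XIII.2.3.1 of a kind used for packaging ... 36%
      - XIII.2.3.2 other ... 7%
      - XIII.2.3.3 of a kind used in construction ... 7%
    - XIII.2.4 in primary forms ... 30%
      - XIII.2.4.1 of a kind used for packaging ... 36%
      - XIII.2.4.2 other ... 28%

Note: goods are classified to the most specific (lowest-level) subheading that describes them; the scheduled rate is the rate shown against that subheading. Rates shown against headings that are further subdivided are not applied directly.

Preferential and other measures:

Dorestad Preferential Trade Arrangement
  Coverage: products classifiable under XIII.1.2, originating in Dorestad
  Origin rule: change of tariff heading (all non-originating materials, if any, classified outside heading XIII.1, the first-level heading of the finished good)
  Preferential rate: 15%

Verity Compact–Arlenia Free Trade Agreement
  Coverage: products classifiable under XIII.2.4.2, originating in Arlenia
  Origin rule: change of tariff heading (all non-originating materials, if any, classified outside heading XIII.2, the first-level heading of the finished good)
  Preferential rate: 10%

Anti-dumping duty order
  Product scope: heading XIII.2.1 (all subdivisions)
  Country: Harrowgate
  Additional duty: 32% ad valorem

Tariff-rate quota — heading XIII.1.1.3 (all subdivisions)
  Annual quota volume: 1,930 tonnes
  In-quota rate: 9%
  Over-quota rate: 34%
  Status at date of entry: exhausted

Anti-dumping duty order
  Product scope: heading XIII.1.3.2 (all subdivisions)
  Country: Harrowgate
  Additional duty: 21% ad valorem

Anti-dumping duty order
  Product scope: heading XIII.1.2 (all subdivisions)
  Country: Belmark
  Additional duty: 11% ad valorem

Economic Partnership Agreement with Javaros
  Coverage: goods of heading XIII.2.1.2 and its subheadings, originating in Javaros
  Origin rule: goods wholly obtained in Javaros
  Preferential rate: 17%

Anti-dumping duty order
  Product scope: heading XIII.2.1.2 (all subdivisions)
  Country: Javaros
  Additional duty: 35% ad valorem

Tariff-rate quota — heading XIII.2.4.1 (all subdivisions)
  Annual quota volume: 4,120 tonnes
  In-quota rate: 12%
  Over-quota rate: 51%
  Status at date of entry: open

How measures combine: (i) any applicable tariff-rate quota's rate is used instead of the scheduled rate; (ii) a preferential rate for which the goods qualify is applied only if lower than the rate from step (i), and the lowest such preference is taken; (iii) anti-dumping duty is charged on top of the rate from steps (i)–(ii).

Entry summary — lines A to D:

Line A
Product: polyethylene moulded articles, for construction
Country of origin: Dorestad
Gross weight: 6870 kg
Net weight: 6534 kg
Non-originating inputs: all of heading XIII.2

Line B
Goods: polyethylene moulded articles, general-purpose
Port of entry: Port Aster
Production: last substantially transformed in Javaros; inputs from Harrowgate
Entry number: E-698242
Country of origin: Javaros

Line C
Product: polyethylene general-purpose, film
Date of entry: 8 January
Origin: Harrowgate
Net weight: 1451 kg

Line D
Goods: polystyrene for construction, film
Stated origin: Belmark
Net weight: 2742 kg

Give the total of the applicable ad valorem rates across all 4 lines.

Line A: polyethylene → XIII.1; moulded articles → XIII.1.2; for construction → XIII.1.2.2. Scheduled 15%. Dorestad agreement on XIII.1.2: CTH met → 15% available; preference 15% not lower than 15% → no reduction. → 15%.
Line B: polyethylene → XIII.1; moulded articles → XIII.1.2; general-purpose → XIII.1.2.1. Scheduled 36%. Javaros agreement on XIII.2.1.2: XIII.1.2.1 not covered. → 36%.
Line C: polyethylene → XIII.1; film → XIII.1.3; general-purpose → XIII.1.3.2. Scheduled 3%. anti-dumping (Harrowgate, XIII.1.3.2): +21%; total 3% + 21% = 24%. → 24%.
Line D: polystyrene → XIII.2; film → XIII.2.3; for construction → XIII.2.3.3. Scheduled 7%. No special measure applies. → 7%.
Sum: 15% + 36% + 24% + 7% = 82%.

82%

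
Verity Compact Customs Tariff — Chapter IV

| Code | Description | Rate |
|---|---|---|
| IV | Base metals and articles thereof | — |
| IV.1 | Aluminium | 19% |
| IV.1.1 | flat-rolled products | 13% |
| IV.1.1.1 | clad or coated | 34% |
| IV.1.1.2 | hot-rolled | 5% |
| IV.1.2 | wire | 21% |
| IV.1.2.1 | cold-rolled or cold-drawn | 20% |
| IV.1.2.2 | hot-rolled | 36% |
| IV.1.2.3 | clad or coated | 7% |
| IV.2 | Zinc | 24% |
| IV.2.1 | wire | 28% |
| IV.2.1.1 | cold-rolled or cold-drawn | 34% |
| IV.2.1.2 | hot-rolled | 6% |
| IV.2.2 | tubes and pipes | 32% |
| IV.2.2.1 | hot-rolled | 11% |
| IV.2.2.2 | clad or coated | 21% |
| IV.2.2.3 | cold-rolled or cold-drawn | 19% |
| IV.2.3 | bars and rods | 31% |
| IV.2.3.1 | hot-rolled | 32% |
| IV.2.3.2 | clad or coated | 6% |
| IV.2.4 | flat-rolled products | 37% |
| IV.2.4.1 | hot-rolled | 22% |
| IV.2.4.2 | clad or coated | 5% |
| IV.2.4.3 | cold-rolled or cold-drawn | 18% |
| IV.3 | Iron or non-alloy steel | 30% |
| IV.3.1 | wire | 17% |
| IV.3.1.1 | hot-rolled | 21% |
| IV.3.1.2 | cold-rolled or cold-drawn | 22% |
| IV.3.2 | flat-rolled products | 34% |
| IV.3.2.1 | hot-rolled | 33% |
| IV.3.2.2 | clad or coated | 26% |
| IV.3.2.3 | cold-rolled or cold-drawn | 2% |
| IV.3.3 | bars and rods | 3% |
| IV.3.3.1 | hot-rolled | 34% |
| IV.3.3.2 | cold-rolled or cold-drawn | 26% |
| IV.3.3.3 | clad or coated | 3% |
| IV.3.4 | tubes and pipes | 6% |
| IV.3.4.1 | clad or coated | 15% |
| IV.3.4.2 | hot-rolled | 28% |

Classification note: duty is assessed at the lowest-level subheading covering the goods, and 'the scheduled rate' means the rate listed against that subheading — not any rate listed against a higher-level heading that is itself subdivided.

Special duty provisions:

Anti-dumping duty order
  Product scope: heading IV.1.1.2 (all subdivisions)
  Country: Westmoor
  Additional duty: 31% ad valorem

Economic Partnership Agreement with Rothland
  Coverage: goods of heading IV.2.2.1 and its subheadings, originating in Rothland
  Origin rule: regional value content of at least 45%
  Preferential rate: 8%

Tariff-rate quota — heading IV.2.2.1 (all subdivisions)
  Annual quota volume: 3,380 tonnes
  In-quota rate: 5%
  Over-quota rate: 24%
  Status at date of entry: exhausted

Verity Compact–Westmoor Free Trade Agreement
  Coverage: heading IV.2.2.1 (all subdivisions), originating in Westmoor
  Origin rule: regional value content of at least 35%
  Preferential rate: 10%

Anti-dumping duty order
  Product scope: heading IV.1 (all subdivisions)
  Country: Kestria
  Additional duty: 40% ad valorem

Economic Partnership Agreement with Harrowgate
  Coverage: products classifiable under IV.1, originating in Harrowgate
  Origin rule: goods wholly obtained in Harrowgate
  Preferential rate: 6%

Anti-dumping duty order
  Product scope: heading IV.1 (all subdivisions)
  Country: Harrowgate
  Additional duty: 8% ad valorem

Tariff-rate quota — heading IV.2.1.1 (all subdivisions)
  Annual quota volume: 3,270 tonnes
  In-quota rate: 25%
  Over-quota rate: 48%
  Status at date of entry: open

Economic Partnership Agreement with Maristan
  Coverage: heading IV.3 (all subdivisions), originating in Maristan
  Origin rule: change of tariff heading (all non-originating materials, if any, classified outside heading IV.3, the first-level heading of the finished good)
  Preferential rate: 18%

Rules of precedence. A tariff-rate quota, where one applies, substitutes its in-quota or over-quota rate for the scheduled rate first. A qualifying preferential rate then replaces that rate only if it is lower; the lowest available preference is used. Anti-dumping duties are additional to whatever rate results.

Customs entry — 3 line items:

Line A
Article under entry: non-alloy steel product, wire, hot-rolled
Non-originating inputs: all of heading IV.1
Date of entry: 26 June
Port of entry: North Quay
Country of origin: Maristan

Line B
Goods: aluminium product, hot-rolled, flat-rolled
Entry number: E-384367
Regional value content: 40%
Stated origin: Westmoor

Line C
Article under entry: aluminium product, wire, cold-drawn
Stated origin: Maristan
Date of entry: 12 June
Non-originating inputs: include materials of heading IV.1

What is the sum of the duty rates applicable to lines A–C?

74%

Line A: non-alloy steel → IV.3; wire → IV.3.1; hot-rolled → IV.3.1.1. Scheduled 21%. Maristan agreement on IV.3: CTH met → 18% available; preferential 18%. → 18%.
Line B: aluminium → IV.1; flat-rolled → IV.1.1; hot-rolled → IV.1.1.2. Scheduled 5%. Westmoor agreement on IV.2.2.1: IV.1.1.2 not covered; anti-dumping (Westmoor, IV.1.1.2): +31%; total 5% + 31% = 36%. → 36%.
Line C: aluminium → IV.1; wire → IV.1.2; cold-drawn → IV.1.2.1. Scheduled 20%. Maristan agreement on IV.3: IV.1.2.1 not covered. → 20%.
Sum: 18% + 36% + 20% = 74%.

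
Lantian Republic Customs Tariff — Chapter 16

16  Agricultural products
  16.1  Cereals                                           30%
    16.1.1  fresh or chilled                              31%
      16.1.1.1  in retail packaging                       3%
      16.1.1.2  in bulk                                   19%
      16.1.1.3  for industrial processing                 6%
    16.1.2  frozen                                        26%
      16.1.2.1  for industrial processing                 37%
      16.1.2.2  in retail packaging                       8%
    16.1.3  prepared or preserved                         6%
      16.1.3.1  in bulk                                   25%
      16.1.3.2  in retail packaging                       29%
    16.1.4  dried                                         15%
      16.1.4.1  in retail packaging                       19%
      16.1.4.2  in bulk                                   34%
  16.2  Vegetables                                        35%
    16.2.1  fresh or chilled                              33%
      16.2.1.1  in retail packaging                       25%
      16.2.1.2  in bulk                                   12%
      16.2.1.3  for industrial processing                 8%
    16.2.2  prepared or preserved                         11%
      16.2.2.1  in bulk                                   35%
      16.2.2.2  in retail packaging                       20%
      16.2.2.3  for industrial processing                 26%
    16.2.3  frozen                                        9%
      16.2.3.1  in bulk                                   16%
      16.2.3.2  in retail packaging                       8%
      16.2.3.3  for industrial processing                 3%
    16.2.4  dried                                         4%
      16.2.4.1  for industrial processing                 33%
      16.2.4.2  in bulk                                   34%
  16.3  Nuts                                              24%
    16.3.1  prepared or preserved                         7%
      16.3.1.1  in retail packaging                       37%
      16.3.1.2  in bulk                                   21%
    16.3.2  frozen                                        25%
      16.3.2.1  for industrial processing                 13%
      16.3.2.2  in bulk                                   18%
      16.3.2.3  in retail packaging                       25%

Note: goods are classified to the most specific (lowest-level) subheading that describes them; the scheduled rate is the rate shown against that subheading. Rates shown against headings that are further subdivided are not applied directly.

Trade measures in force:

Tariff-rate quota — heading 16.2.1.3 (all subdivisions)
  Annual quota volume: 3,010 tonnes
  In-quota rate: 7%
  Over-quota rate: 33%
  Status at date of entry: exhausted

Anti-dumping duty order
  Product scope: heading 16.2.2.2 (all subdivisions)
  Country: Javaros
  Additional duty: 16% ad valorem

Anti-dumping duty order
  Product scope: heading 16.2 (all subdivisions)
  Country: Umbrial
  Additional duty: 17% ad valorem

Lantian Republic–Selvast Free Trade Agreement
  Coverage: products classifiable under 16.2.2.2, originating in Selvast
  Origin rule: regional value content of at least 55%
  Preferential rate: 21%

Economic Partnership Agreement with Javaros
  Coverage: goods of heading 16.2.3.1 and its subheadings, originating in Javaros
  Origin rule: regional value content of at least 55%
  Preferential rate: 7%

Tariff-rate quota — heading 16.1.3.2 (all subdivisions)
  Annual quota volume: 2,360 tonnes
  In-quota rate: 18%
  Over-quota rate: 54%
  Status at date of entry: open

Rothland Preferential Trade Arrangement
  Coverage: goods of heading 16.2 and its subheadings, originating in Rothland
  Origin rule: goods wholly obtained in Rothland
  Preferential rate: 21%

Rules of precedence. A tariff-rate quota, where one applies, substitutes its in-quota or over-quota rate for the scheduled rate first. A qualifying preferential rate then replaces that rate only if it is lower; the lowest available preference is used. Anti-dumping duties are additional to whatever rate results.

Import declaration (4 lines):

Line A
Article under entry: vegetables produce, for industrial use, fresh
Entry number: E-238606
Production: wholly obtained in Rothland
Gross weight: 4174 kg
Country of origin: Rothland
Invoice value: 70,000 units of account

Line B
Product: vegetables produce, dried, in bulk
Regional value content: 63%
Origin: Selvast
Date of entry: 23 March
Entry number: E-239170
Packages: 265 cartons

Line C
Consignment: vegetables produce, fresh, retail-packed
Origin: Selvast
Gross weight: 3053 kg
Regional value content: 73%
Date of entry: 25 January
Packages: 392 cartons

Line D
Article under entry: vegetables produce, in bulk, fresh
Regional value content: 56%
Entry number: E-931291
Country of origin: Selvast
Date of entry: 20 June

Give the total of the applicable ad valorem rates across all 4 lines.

92%

Line A: vegetables → 16.2; fresh → 16.2.1; for industrial use → 16.2.1.3. Scheduled 8%. quota on 16.2.1.3 exhausted → over-quota 33%; Rothland agreement on 16.2: wholly obtained → 21% available; preferential 21%. → 21%.
Line B: vegetables → 16.2; dried → 16.2.4; in bulk → 16.2.4.2. Scheduled 34%. Selvast agreement on 16.2.2.2: 16.2.4.2 not covered. → 34%.
Line C: vegetables → 16.2; fresh → 16.2.1; retail-packed → 16.2.1.1. Scheduled 25%. Selvast agreement on 16.2.2.2: 16.2.1.1 not covered. → 25%.
Line D: vegetables → 16.2; fresh → 16.2.1; in bulk → 16.2.1.2. Scheduled 12%. Selvast agreement on 16.2.2.2: 16.2.1.2 not covered. → 12%.
Sum: 21% + 34% + 25% + 12% = 92%.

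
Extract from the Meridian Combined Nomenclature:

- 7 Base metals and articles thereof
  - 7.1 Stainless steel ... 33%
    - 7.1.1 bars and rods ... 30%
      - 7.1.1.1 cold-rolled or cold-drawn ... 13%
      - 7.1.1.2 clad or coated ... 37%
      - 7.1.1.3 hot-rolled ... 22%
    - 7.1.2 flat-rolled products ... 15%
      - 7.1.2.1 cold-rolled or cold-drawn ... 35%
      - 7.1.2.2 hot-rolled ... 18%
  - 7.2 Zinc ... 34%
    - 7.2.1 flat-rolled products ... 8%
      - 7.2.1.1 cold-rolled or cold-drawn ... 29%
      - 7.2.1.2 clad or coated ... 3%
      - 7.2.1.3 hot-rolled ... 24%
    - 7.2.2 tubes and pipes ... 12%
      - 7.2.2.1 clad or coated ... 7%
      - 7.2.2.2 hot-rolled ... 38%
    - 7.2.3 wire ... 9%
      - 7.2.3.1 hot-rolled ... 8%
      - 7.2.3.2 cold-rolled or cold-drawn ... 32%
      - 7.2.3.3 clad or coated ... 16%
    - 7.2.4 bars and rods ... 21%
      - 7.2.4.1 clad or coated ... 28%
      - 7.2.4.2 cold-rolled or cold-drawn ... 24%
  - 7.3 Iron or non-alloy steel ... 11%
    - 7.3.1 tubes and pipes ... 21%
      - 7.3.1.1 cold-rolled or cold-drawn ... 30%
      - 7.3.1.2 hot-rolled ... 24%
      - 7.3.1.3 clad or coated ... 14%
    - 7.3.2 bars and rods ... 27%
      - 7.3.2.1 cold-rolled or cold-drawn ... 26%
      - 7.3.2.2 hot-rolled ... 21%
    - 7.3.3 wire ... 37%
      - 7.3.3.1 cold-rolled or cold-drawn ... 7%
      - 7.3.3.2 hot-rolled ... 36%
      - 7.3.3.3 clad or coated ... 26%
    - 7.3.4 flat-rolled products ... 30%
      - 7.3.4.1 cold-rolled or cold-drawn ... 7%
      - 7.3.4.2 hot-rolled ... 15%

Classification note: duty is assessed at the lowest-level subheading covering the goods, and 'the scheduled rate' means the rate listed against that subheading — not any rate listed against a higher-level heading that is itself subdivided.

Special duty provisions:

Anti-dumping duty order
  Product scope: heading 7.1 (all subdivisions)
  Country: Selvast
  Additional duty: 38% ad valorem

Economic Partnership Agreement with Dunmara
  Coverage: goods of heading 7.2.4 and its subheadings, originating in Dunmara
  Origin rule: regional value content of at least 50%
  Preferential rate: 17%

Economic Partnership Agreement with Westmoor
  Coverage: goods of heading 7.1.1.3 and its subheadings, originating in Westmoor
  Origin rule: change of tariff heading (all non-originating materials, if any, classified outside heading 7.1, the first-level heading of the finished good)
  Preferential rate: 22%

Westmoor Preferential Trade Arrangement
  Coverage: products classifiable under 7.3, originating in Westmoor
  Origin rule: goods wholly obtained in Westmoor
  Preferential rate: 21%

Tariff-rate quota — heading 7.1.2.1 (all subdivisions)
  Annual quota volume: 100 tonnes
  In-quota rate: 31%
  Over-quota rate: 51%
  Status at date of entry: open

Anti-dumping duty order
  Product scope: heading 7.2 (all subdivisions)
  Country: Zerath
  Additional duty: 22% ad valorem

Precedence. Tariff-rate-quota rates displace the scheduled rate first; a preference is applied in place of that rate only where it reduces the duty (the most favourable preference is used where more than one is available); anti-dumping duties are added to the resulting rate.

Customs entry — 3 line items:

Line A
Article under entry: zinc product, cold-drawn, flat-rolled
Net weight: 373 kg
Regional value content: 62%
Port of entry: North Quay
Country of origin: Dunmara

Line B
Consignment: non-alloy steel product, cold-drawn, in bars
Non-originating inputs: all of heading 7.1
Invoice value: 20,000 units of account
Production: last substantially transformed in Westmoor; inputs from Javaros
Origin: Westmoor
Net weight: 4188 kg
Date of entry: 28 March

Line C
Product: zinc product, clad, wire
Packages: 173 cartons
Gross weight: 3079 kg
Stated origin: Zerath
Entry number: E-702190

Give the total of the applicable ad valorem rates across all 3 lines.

93%

Line A: zinc → 7.2; flat-rolled → 7.2.1; cold-drawn → 7.2.1.1. Scheduled 29%. Dunmara agreement on 7.2.4: 7.2.1.1 not covered. → 29%.
Line B: non-alloy steel → 7.3; in bars → 7.3.2; cold-drawn → 7.3.2.1. Scheduled 26%. Westmoor agreement on 7.1.1.3: 7.3.2.1 not covered; Westmoor agreement on 7.3: not wholly obtained. → 26%.
Line C: zinc → 7.2; wire → 7.2.3; clad → 7.2.3.3. Scheduled 16%. anti-dumping (Zerath, 7.2): +22%; total 16% + 22% = 38%. → 38%.
Sum: 29% + 26% + 38% = 93%.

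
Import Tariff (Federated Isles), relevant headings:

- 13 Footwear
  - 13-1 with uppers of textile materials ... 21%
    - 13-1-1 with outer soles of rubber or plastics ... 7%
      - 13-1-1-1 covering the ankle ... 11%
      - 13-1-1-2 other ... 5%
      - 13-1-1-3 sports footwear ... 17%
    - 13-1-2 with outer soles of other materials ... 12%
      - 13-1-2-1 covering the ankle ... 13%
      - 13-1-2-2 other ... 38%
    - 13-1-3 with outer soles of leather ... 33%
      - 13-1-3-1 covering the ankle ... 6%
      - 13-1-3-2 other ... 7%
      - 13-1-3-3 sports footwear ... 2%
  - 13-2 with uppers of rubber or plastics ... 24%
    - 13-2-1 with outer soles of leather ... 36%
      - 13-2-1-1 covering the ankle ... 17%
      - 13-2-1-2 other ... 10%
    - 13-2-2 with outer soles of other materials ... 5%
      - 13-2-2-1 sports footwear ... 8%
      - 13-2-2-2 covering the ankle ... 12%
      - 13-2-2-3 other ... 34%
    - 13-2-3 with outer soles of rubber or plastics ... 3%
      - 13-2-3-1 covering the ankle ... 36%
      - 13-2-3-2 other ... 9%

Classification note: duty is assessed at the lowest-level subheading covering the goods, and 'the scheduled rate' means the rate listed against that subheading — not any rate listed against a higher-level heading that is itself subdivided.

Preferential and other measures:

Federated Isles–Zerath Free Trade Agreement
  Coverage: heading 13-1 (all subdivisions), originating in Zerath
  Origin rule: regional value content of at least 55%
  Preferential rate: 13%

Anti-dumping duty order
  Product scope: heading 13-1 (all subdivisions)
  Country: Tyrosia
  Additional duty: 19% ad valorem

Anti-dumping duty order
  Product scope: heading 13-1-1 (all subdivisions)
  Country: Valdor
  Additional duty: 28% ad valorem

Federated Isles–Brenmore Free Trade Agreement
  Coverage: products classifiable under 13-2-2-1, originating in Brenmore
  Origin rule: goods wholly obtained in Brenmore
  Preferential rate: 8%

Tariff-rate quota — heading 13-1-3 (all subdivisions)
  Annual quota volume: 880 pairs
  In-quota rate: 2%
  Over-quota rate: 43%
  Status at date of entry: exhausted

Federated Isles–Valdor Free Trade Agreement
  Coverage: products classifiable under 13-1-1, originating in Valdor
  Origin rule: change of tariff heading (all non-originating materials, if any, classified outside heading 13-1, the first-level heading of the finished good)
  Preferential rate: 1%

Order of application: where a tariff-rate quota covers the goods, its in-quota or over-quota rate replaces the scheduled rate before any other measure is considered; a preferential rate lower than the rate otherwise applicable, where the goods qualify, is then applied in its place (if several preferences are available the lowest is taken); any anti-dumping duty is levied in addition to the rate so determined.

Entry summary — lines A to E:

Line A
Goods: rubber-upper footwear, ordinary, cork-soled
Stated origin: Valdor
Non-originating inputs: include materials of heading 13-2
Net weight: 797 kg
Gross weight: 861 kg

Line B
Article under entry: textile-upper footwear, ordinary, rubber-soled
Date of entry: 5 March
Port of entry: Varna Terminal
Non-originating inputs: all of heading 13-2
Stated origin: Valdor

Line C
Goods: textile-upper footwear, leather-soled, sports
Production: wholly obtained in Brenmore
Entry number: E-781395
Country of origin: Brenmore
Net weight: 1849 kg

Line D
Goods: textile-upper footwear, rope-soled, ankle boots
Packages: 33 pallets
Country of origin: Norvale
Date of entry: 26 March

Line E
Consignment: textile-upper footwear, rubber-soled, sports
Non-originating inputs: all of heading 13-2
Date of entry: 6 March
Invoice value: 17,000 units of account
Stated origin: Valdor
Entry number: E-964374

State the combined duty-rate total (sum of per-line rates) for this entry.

Line A: rubber-upper → 13-2; cork-soled → 13-2-2; ordinary → 13-2-2-3. Scheduled 34%. Valdor agreement on 13-1-1: 13-2-2-3 not covered. → 34%.
Line B: textile-upper → 13-1; rubber-soled → 13-1-1; ordinary → 13-1-1-2. Scheduled 5%. Valdor agreement on 13-1-1: CTH met → 1% available; preferential 1%; anti-dumping (Valdor, 13-1-1): +28%; total 1% + 28% = 29%. → 29%.
Line C: textile-upper → 13-1; leather-soled → 13-1-3; sports → 13-1-3-3. Scheduled 2%. quota on 13-1-3 exhausted → over-quota 43%; Brenmore agreement on 13-2-2-1: 13-1-3-3 not covered. → 43%.
Line D: textile-upper → 13-1; rope-soled → 13-1-2; ankle boots → 13-1-2-1. Scheduled 13%. No special measure applies. → 13%.
Line E: textile-upper → 13-1; rubber-soled → 13-1-1; sports → 13-1-1-3. Scheduled 17%. Valdor agreement on 13-1-1: CTH met → 1% available; preferential 1%; anti-dumping (Valdor, 13-1-1): +28%; total 1% + 28% = 29%. → 29%.
Sum: 34% + 29% + 43% + 13% + 29% = 148%.

148%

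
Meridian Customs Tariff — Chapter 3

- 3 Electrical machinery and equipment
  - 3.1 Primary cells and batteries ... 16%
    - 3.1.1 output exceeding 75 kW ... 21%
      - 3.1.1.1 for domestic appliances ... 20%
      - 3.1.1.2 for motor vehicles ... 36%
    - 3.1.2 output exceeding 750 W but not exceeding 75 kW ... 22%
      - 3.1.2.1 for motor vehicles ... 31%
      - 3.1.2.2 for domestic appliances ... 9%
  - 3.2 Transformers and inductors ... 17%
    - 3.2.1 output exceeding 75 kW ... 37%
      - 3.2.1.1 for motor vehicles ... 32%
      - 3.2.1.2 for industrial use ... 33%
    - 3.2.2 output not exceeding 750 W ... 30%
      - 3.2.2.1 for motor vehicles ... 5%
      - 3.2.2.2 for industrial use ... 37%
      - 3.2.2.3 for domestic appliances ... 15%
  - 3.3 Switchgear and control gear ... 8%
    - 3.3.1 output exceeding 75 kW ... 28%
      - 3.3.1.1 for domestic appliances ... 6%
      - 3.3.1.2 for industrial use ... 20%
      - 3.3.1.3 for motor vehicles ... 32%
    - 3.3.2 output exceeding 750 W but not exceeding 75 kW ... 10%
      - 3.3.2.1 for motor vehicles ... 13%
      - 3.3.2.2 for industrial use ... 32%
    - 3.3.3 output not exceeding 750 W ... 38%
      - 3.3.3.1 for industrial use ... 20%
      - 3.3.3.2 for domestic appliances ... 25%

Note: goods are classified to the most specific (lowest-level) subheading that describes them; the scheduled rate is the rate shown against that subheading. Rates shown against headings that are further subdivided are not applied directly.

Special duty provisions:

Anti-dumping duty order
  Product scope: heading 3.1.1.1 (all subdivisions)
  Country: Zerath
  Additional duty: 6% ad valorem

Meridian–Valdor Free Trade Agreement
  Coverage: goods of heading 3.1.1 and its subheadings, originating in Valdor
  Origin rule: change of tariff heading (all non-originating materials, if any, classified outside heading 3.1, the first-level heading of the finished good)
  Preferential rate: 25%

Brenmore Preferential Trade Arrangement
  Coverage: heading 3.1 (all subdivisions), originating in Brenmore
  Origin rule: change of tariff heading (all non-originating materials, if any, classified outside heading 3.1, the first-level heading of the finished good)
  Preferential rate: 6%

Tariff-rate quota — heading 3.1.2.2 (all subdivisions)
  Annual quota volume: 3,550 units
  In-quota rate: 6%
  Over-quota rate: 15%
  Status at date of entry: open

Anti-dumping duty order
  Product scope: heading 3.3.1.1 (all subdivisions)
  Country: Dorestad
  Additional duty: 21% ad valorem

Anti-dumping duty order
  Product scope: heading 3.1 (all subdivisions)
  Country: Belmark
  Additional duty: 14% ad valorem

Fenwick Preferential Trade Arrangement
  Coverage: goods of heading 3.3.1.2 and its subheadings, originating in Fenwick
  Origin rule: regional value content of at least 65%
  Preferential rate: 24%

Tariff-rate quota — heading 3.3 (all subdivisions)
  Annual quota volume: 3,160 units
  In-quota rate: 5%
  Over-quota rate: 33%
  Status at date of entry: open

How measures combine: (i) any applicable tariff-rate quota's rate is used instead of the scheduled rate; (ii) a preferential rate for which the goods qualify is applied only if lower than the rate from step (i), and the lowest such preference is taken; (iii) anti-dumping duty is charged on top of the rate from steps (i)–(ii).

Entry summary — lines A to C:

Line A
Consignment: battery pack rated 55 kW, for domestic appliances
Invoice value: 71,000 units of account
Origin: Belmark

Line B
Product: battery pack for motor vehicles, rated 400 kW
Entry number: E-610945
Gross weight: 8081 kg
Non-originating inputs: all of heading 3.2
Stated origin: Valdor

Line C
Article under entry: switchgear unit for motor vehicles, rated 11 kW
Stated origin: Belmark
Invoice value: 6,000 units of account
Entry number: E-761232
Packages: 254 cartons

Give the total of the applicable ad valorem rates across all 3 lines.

50%

Line A: battery pack → 3.1; rated 55 kW → 3.1.2; for domestic appliances → 3.1.2.2. Scheduled 9%. quota on 3.1.2.2 open → in-quota 6%; anti-dumping (Belmark, 3.1): +14%; total 6% + 14% = 20%. → 20%.
Line B: battery pack → 3.1; rated 400 kW → 3.1.1; for motor vehicles → 3.1.1.2. Scheduled 36%. Valdor agreement on 3.1.1: CTH met → 25% available; preferential 25%. → 25%.
Line C: switchgear unit → 3.3; rated 11 kW → 3.3.2; for motor vehicles → 3.3.2.1. Scheduled 13%. quota on 3.3 open → in-quota 5%. → 5%.
Sum: 20% + 25% + 5% = 50%.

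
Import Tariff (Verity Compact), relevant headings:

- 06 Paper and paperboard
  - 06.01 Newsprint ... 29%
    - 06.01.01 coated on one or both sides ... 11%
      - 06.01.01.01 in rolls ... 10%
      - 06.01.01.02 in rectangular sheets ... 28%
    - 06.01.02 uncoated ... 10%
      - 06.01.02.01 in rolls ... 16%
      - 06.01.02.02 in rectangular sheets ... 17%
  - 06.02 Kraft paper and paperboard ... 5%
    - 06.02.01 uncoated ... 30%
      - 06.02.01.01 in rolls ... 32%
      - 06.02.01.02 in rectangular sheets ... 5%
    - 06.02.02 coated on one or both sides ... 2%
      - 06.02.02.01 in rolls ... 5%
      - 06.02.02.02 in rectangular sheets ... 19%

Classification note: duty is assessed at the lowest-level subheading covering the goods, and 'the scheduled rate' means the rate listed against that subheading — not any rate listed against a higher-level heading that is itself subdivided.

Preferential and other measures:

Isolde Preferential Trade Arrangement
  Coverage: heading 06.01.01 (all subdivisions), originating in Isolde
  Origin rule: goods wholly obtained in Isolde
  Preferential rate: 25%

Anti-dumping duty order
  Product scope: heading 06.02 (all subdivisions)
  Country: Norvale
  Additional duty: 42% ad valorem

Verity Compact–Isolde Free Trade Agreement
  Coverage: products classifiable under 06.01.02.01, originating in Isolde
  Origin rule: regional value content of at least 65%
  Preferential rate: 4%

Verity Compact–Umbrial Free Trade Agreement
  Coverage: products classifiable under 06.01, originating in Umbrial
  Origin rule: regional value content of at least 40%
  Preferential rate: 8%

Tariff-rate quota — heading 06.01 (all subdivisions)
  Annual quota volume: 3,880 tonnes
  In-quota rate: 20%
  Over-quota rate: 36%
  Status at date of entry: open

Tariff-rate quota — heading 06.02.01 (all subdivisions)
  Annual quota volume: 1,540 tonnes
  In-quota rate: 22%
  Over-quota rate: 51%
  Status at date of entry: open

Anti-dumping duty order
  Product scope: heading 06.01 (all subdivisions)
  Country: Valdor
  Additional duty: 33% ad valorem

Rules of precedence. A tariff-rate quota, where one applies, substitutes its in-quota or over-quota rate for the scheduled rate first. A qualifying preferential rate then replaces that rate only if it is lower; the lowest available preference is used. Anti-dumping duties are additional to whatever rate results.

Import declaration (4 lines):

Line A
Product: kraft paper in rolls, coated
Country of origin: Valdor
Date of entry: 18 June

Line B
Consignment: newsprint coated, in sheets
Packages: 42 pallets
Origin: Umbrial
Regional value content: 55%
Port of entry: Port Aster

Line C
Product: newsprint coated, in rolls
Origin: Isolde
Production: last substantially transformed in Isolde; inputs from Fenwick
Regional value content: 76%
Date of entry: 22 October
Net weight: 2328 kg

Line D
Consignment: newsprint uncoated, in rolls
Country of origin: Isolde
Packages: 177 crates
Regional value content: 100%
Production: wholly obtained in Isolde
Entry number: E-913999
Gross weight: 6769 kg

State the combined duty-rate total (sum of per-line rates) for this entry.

Line A: kraft paper → 06.02; coated → 06.02.02; in rolls → 06.02.02.01. Scheduled 5%. No special measure applies. → 5%.
Line B: newsprint → 06.01; coated → 06.01.01; in sheets → 06.01.01.02. Scheduled 28%. quota on 06.01 open → in-quota 20%; Umbrial agreement on 06.01: RVC ≥ 40% → 8% available; preferential 8%. → 8%.
Line C: newsprint → 06.01; coated → 06.01.01; in rolls → 06.01.01.01. Scheduled 10%. quota on 06.01 open → in-quota 20%; Isolde agreement on 06.01.01: not wholly obtained; Isolde agreement on 06.01.02.01: 06.01.01.01 not covered. → 20%.
Line D: newsprint → 06.01; uncoated → 06.01.02; in rolls → 06.01.02.01. Scheduled 16%. quota on 06.01 open → in-quota 20%; Isolde agreement on 06.01.01: 06.01.02.01 not covered; Isolde agreement on 06.01.02.01: RVC ≥ 65% → 4% available; preferential 4%. → 4%.
Sum: 5% + 8% + 20% + 4% = 37%.

37%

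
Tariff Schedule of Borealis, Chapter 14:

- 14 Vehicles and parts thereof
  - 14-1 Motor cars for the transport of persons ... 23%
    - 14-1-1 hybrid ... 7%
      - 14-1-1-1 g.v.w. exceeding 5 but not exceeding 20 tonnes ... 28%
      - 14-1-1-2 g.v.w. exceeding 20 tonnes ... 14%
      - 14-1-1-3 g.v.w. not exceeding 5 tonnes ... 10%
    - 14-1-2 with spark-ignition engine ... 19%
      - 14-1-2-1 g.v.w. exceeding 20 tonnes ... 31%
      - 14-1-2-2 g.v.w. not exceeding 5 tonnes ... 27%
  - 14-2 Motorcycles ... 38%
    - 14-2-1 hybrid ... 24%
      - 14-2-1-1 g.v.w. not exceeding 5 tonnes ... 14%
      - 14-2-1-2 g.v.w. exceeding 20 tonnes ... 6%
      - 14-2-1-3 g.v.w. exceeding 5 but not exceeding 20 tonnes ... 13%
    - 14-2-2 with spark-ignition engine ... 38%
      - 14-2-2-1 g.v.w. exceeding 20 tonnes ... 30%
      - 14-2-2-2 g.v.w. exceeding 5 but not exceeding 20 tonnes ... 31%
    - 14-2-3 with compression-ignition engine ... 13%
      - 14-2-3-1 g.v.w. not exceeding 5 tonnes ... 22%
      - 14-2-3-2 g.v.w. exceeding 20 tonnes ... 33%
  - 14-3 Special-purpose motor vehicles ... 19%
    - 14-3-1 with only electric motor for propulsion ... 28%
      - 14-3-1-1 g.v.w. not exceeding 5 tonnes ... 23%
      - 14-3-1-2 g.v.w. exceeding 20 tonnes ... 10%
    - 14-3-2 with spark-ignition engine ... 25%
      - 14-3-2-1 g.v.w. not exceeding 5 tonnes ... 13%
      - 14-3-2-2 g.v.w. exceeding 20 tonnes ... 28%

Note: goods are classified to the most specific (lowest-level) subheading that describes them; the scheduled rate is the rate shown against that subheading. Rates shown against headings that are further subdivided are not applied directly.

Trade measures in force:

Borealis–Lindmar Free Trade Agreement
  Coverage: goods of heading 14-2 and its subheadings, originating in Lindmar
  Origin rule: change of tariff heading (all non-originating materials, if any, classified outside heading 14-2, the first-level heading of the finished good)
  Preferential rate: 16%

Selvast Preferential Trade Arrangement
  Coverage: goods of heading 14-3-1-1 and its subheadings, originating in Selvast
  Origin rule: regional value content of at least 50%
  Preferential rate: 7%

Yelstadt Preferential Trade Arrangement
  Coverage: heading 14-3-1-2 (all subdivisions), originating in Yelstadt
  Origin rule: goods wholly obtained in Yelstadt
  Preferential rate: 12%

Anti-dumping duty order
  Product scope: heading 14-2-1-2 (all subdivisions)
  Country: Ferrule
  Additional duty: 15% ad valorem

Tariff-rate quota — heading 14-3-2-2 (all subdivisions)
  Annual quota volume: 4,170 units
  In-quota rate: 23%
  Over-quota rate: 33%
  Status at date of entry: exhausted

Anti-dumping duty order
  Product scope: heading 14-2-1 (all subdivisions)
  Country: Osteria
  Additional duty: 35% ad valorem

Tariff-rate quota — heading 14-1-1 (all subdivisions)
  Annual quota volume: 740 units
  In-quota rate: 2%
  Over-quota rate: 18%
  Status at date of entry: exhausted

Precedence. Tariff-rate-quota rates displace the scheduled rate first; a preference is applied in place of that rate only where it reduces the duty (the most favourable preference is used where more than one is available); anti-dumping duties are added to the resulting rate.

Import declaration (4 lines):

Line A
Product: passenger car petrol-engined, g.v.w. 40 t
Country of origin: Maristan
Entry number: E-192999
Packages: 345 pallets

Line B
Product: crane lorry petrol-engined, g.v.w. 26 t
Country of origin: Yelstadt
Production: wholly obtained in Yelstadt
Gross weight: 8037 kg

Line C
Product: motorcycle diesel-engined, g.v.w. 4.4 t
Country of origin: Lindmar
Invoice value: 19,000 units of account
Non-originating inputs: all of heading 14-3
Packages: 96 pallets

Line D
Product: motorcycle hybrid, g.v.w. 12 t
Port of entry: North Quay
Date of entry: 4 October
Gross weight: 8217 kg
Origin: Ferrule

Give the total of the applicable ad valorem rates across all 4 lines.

93%

Line A: passenger car → 14-1; petrol-engined → 14-1-2; g.v.w. 40 t → 14-1-2-1. Scheduled 31%. No special measure applies. → 31%.
Line B: crane lorry → 14-3; petrol-engined → 14-3-2; g.v.w. 26 t → 14-3-2-2. Scheduled 28%. quota on 14-3-2-2 exhausted → over-quota 33%; Yelstadt agreement on 14-3-1-2: 14-3-2-2 not covered. → 33%.
Line C: motorcycle → 14-2; diesel-engined → 14-2-3; g.v.w. 4.4 t → 14-2-3-1. Scheduled 22%. Lindmar agreement on 14-2: CTH met → 16% available; preferential 16%. → 16%.
Line D: motorcycle → 14-2; hybrid → 14-2-1; g.v.w. 12 t → 14-2-1-3. Scheduled 13%. No special measure applies. → 13%.
Sum: 31% + 33% + 16% + 13% = 93%.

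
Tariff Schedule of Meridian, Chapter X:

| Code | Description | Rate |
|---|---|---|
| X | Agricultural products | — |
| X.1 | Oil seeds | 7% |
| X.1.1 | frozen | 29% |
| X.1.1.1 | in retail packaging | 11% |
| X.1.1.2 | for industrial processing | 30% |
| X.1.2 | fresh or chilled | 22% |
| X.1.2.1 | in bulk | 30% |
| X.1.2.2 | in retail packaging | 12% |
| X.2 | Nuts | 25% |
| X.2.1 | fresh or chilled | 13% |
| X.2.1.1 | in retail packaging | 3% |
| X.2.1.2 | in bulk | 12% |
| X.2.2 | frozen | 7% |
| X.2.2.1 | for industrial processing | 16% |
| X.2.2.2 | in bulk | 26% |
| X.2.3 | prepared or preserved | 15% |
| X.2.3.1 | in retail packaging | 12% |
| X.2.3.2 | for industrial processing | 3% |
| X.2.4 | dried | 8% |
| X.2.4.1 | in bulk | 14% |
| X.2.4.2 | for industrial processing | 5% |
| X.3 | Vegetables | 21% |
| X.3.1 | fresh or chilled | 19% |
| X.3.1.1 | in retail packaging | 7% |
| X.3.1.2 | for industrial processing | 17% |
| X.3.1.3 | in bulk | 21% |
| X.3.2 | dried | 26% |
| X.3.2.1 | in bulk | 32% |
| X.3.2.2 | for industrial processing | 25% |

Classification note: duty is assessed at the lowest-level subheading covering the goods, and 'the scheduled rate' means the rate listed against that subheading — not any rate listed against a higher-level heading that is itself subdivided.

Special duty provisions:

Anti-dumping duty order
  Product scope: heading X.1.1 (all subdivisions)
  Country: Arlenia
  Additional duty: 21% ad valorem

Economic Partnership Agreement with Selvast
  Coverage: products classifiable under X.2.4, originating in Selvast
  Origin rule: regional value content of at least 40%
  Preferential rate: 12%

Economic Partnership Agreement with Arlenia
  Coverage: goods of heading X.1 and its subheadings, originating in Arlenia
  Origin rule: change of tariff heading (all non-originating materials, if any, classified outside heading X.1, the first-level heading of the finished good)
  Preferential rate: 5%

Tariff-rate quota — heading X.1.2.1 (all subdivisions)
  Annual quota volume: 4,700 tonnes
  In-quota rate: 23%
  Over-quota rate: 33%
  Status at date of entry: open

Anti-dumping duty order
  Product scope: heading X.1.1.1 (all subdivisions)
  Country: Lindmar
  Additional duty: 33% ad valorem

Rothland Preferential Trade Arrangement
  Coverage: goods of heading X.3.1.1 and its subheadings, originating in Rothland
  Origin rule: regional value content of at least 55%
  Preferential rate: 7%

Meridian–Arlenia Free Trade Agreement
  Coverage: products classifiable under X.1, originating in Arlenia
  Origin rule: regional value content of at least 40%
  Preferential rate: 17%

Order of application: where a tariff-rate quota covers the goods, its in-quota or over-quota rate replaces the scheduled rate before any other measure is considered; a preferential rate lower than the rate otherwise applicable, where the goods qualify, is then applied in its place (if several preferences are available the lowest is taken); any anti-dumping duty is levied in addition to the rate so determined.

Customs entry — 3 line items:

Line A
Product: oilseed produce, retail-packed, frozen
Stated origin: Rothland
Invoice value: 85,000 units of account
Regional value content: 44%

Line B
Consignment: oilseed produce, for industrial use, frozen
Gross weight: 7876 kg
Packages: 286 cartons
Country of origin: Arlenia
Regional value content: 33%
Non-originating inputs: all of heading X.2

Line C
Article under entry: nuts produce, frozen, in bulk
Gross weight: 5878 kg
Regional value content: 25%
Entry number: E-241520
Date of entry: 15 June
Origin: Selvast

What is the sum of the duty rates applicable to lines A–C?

Line A: oilseed → X.1; frozen → X.1.1; retail-packed → X.1.1.1. Scheduled 11%. Rothland agreement on X.3.1.1: X.1.1.1 not covered. → 11%.
Line B: oilseed → X.1; frozen → X.1.1; for industrial use → X.1.1.2. Scheduled 30%. Arlenia agreement on X.1: CTH met → 5% available; Arlenia agreement on X.1: RVC < 40%; preferential 5%; anti-dumping (Arlenia, X.1.1): +21%; total 5% + 21% = 26%. → 26%.
Line C: nuts → X.2; frozen → X.2.2; in bulk → X.2.2.2. Scheduled 26%. Selvast agreement on X.2.4: X.2.2.2 not covered. → 26%.
Sum: 11% + 26% + 26% = 63%.

63%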